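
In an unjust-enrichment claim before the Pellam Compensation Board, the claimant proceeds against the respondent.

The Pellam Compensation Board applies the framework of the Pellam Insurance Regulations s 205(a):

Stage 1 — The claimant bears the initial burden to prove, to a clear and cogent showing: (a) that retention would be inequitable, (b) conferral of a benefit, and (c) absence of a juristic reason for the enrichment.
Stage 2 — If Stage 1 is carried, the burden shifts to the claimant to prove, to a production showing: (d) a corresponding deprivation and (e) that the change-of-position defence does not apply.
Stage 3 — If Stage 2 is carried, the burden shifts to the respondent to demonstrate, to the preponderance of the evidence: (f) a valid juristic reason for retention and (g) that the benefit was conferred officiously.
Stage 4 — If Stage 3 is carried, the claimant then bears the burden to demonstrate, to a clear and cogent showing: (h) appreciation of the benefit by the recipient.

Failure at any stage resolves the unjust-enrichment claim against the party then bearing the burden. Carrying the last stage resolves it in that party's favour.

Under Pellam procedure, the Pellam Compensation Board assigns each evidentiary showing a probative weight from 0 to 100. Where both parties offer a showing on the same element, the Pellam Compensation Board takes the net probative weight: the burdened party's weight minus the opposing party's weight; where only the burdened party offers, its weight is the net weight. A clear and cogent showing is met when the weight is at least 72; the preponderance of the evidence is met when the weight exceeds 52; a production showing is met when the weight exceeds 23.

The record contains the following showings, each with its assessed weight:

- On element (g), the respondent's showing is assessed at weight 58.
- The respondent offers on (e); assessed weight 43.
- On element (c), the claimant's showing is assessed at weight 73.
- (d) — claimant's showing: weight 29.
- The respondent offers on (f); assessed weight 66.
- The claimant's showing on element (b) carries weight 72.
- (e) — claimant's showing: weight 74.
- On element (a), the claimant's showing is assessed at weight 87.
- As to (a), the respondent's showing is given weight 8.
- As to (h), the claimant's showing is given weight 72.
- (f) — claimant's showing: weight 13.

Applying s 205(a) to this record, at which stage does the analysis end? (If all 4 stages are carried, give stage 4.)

stage 4

Stage 1 — burden on claimant; standard: a clear and cogent showing (weight is at least 72).
    (a): 87 − 8 = 79 ≥ 72 [met]
    (b): 72 ≥ 72 [met]
    (c): 73 ≥ 72 [met]
  Stage 1 carried; the burden remains with the claimant.
Stage 2 — burden on claimant; standard: a production showing (weight exceeds 23).
    (d): 29 > 23 [met]
    (e): 74 − 43 = 31 > 23 [met]
  The claimant carries Stage 2; the respondent now bears the burden.
Stage 3 — burden on respondent; standard: the preponderance of the evidence (weight exceeds 52).
    (f): 66 − 13 = 53 > 52 [met]
    (g): 58 > 52 [met]
  Stage 3 is satisfied; the onus moves to the claimant.
Stage 4 — burden on claimant; standard: a clear and cogent showing (weight is at least 72).
    (h): 72 ≥ 72 [met]
  The claimant carries the last stage.
With every stage satisfied, the claimant prevails.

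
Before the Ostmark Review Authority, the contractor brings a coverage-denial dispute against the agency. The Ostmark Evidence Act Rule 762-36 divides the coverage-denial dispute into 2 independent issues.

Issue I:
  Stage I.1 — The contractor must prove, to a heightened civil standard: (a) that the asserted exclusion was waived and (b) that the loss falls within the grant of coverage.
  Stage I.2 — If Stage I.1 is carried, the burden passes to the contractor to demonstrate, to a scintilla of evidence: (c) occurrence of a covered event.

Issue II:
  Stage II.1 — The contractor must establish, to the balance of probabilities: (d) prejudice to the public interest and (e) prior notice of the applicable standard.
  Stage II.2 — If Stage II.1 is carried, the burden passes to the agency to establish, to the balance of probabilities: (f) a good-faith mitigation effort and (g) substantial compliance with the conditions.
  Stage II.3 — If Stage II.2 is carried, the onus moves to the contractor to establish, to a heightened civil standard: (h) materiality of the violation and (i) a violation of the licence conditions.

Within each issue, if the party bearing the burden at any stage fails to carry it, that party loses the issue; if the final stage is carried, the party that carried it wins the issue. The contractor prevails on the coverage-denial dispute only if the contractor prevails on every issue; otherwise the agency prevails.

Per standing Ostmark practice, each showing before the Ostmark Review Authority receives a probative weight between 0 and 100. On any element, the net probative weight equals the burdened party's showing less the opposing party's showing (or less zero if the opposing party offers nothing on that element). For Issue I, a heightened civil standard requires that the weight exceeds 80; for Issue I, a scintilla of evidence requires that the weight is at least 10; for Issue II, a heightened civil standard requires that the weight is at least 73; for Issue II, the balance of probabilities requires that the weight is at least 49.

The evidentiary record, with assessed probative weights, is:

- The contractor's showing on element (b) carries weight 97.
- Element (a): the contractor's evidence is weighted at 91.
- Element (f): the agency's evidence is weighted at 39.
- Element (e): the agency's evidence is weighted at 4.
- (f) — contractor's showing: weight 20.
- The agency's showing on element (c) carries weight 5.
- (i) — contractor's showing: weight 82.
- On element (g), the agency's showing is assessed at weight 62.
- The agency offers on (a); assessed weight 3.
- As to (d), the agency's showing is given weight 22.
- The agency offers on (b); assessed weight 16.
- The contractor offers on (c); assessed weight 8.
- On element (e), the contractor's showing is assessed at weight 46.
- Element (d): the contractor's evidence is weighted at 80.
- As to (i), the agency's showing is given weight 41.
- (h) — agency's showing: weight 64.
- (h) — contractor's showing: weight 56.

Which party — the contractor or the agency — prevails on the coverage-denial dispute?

— Issue I —
Stage I.1 (contractor, a heightened civil standard, weight exceeds 80): (a) net 91−3=88 > 80 — meets; (b) net 97−16=81 > 80 — meets.
  Stage I.1 is satisfied; the contractor continues to bear the burden.
Stage I.2 (contractor, a scintilla of evidence, weight is at least 10): (c) net 8−5=3 < 10 — fails.
  The contractor does not carry Stage I.2.
So the agency prevails on this issue.
— Issue II —
At Stage II.1 the contractor must meet the balance of probabilities (weight is at least 49): on (d) the weight is 80 less the opposing 22 gives net 58, ≥ 49, so (d) meets the standard; on (e) the weight is 46 less the opposing 4 gives net 42, < 49, so (e) does not meet the standard.
  Not every element is met, so the contractor fails to carry Stage II.1.
The agency prevails on this issue.
Per-issue: Issue I → agency; Issue II → agency. The contractor must prevail on every issue; overall, the agency prevails.

agency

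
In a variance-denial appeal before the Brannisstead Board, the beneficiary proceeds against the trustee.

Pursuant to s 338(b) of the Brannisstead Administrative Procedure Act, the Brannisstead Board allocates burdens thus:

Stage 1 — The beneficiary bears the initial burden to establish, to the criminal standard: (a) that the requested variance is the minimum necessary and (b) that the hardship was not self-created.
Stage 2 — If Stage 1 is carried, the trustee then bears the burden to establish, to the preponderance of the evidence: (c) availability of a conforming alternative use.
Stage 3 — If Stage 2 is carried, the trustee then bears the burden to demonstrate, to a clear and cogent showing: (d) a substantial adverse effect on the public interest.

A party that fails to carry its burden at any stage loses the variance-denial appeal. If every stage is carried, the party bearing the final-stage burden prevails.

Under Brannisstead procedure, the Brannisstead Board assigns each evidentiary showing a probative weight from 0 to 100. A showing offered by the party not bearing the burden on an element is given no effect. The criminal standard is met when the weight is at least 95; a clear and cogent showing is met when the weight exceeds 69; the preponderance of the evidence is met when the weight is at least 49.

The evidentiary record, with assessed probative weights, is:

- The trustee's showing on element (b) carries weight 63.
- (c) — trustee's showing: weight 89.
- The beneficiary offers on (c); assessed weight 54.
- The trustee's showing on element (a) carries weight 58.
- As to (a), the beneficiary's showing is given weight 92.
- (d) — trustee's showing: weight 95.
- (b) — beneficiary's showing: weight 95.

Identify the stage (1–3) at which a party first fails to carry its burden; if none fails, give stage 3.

At Stage 1 the beneficiary must meet the criminal standard (weight is at least 95): on (a) the weight is 92 (the trustee's 58 is given no effect), which does not reach 95, so (a) does not meet the standard; on (b) the weight is 95 (the trustee's 63 is given no effect), which does reach 95, so (b) meets the standard.
  Not every element is met, so the beneficiary fails to carry Stage 1.
So the trustee prevails.

stage 1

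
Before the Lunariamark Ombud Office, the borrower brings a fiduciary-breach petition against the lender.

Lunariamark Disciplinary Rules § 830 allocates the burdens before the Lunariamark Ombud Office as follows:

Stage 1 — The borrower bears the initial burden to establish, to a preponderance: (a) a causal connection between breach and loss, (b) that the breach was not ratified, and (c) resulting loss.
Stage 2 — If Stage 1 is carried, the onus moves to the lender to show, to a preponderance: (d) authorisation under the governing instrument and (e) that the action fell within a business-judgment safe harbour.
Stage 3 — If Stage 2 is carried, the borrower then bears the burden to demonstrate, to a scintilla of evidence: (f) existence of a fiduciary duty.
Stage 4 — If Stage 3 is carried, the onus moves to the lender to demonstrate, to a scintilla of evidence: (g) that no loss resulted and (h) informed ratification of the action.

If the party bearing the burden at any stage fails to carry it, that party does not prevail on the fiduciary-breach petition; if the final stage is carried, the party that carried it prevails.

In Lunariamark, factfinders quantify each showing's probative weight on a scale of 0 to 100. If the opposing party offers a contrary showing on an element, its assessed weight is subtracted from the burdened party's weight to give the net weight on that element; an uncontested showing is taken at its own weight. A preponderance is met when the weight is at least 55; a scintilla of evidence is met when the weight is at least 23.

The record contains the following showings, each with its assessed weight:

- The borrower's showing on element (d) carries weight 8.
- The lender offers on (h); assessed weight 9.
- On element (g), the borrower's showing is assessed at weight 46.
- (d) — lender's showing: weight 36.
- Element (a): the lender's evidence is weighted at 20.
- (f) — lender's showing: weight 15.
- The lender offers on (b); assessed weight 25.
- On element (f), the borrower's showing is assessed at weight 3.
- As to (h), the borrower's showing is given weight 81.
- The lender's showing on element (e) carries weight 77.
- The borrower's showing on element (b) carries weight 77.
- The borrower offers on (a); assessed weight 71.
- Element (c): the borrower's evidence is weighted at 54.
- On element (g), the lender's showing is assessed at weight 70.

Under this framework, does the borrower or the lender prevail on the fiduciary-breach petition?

Stage 1 — burden on borrower; standard: a preponderance (weight is at least 55).
    (a): 71 − 20 = 51 < 55 [not met]
    (b): 77 − 25 = 52 < 55 [not met]
    (c): 54 < 55 [not met]
  Not every element is met, so the borrower fails to carry Stage 1.
So the lender prevails.

lender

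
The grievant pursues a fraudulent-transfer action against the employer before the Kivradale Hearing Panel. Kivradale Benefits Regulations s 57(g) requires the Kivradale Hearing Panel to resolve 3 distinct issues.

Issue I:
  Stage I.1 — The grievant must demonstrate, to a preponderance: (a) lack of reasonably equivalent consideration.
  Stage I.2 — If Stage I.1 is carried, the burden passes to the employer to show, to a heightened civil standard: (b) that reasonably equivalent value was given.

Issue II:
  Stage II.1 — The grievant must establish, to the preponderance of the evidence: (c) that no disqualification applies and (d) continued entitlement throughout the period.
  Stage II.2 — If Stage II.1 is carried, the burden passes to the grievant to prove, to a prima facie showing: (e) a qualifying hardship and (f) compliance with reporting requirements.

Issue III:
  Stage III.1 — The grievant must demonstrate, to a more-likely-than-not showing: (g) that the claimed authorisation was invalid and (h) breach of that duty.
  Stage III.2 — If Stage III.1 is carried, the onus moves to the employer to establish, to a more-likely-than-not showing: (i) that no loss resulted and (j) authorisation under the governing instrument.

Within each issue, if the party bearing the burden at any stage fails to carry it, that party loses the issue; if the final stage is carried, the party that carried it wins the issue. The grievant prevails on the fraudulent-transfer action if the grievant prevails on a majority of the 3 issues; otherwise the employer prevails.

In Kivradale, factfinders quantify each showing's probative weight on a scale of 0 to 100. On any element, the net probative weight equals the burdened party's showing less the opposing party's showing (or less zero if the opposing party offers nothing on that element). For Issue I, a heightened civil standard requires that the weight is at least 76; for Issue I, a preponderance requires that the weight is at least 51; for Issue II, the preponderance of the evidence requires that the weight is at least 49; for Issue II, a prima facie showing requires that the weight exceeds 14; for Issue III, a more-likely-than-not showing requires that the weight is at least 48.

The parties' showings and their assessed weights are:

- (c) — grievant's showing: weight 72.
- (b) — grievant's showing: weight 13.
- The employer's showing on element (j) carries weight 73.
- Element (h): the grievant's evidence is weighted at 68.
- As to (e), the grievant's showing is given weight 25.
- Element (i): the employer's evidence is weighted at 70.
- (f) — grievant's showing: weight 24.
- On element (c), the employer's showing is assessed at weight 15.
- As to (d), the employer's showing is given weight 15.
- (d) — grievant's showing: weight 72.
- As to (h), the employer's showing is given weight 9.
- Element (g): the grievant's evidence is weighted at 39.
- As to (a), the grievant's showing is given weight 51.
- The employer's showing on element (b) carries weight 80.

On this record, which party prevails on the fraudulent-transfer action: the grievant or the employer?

— Issue I —
Stage I.1 — burden on grievant; standard: a preponderance (weight is at least 51).
    (a): 51 ≥ 51 [met]
  The grievant carries Stage I.1; the employer now bears the burden.
Stage I.2 — burden on employer; standard: a heightened civil standard (weight is at least 76).
    (b): 80 − 13 = 67 < 76 [not met]
  The employer does not carry Stage I.2.
So the grievant prevails on this issue.
— Issue II —
Stage II.1 (grievant, the preponderance of the evidence, weight is at least 49): (c) net 72−15=57 ≥ 49 — meets; (d) net 72−15=57 ≥ 49 — meets.
  All elements met. The grievant retains the burden for Stage II.2.
Stage II.2 (grievant, a prima facie showing, weight exceeds 14): (e) 25 > 14 — meets; (f) 24 > 14 — meets.
  All elements met at the final stage.
With every stage satisfied, the grievant prevails on this issue.
— Issue III —
Stage III.1 — burden on grievant; standard: a more-likely-than-not showing (weight is at least 48).
    (g): 39 < 48 [not met]
    (h): 68 − 9 = 59 ≥ 48 [met]
  Not every element is met, so the grievant fails to carry Stage III.1.
The analysis ends at Stage III.1; the employer prevails on this issue.
Per-issue: Issue I → grievant; Issue II → grievant; Issue III → employer. The grievant must prevail on a majority of issues; overall, the grievant prevails.

grievant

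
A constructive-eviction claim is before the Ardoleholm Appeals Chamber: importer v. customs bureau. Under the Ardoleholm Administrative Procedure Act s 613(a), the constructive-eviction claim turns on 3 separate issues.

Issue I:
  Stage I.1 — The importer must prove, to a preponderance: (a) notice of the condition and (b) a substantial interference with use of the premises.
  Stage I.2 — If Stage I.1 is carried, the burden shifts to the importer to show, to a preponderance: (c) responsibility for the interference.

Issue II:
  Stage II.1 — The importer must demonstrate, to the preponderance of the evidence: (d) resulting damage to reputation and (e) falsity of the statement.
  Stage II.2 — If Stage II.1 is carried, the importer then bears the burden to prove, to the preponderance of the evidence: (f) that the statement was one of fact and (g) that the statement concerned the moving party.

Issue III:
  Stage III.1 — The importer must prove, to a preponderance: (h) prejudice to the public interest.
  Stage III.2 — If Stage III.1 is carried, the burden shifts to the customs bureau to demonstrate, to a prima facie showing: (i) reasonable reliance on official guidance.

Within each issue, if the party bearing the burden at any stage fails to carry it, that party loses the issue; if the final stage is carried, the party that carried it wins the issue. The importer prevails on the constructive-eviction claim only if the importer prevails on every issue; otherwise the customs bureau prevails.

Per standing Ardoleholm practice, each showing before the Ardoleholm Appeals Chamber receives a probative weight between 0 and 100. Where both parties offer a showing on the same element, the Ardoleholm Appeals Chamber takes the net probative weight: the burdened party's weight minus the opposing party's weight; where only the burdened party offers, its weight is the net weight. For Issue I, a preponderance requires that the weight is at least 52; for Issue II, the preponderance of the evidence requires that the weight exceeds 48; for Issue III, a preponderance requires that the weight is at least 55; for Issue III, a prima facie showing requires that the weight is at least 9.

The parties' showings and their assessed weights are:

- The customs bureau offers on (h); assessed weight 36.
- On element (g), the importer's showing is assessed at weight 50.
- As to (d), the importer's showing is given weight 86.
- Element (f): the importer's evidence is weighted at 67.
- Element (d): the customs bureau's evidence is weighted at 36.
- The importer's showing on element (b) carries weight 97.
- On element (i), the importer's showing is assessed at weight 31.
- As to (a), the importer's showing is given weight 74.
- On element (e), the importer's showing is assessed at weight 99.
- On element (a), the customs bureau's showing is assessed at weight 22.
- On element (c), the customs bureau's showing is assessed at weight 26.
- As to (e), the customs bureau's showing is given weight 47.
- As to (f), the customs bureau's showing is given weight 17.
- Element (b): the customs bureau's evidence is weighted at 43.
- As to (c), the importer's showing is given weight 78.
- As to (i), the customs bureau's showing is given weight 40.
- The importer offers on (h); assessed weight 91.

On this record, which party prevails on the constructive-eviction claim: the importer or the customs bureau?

— Issue I —
Stage I.1 (importer, a preponderance, weight is at least 52): (a) net 74−22=52 ≥ 52 — meets; (b) net 97−43=54 ≥ 52 — meets.
  Stage I.1 carried; the burden remains with the importer.
Stage I.2 (importer, a preponderance, weight is at least 52): (c) net 78−26=52 ≥ 52 — meets.
  The importer carries the last stage.
Every stage carried; the importer prevails on this issue.
— Issue II —
Stage II.1 (importer, the preponderance of the evidence, weight exceeds 48): (d) net 86−36=50 > 48 — meets; (e) net 99−47=52 > 48 — meets.
  Stage II.1 carried; the burden remains with the importer.
Stage II.2 (importer, the preponderance of the evidence, weight exceeds 48): (f) net 67−17=50 > 48 — meets; (g) 50 > 48 — meets.
  All elements met at the final stage.
All stages carried — the importer prevails on this issue.
— Issue III —
At Stage III.1 the importer must meet a preponderance (weight is at least 55): on (h) the weight is 91 less the opposing 36 gives net 55, ≥ 55, so (h) meets the standard.
  All elements met. The burden passes to the customs bureau.
At Stage III.2 the customs bureau must meet a prima facie showing (weight is at least 9): on (i) the weight is 40 less the opposing 31 gives net 9, ≥ 9, so (i) meets the standard.
  All elements met at the final stage.
With every stage satisfied, the customs bureau prevails on this issue.
Per-issue: Issue I → importer; Issue II → importer; Issue III → customs bureau. The importer must prevail on every issue; overall, the customs bureau prevails.

customs bureau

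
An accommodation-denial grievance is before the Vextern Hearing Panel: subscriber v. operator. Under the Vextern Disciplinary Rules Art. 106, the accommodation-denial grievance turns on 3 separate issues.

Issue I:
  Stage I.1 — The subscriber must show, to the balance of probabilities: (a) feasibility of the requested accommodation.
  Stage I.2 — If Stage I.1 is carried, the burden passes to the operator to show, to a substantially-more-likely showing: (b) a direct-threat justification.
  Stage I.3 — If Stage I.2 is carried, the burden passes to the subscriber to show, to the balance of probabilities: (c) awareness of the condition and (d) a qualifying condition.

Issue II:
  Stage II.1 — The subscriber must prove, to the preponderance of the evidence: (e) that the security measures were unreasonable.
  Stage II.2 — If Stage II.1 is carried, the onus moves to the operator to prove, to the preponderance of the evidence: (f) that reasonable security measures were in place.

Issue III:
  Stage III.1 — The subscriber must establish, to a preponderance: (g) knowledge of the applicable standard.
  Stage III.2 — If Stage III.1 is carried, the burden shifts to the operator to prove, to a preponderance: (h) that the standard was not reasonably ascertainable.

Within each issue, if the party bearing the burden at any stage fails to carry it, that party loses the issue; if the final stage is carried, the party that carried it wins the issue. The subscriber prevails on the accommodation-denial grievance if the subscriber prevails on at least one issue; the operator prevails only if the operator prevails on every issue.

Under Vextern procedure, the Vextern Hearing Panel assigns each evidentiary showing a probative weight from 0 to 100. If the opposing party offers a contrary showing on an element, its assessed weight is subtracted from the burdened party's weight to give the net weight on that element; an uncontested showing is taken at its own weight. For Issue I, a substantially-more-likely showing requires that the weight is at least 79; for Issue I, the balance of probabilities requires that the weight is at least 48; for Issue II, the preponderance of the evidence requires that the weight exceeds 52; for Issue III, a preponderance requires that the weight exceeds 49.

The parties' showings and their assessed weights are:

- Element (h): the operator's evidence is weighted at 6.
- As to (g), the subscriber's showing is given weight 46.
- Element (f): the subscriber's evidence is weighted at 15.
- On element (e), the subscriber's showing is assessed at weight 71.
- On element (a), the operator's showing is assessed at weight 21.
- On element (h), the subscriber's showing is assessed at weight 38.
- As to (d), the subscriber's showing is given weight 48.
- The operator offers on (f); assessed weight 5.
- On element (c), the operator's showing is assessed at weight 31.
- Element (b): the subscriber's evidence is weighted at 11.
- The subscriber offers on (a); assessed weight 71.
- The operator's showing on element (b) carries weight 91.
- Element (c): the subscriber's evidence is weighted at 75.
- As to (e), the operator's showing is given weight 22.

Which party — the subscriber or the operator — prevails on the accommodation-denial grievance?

— Issue I —
Stage I.1 (subscriber, the balance of probabilities, weight is at least 48): (a) net 71−21=50 ≥ 48 — meets.
  Stage I.1 carried; the burden shifts to the operator.
Stage I.2 (operator, a substantially-more-likely showing, weight is at least 79): (b) net 91−11=80 ≥ 79 — meets.
  Stage I.2 carried; the burden shifts to the subscriber.
Stage I.3 (subscriber, the balance of probabilities, weight is at least 48): (c) net 75−31=44 < 48 — fails; (d) 48 ≥ 48 — meets.
  The subscriber does not carry Stage I.3.
The operator prevails on this issue.
— Issue II —
Stage II.1 — burden on subscriber; standard: the preponderance of the evidence (weight exceeds 52).
    (e): 71 − 22 = 49 ≤ 52 [not met]
  Stage II.1 not carried; the subscriber fails its burden.
The analysis ends at Stage II.1; the operator prevails on this issue.
— Issue III —
Stage III.1 — burden on subscriber; standard: a preponderance (weight exceeds 49).
    (g): 46 ≤ 49 [not met]
  Stage III.1 not carried; the subscriber fails its burden.
The operator prevails on this issue.
Per-issue: Issue I → operator; Issue II → operator; Issue III → operator. The subscriber must prevail on at least one issue; overall, the operator prevails.

operator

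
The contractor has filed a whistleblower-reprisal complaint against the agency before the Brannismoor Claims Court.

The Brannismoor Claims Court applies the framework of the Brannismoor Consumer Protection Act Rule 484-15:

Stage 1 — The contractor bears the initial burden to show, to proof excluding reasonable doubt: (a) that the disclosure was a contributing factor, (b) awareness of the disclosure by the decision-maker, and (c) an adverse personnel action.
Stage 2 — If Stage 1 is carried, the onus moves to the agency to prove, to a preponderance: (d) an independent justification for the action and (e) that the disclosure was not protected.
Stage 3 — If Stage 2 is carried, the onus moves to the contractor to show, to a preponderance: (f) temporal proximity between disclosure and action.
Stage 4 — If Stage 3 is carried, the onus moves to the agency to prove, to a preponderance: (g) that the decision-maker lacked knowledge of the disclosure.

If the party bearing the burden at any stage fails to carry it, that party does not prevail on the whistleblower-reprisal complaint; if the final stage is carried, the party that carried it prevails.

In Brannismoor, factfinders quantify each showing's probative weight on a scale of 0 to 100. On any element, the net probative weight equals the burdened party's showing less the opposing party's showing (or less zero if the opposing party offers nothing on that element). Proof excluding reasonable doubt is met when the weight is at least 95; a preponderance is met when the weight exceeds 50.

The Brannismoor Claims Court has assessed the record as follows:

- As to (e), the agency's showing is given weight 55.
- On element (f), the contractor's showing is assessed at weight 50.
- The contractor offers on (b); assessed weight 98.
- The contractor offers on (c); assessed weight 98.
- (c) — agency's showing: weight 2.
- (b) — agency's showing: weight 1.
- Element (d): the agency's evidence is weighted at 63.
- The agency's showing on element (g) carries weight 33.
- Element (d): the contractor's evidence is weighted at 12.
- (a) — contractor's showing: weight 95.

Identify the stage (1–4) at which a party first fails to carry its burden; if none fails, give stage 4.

Stage 1 (contractor, proof excluding reasonable doubt, weight is at least 95): (a) 95 ≥ 95 — meets; (b) net 98−1=97 ≥ 95 — meets; (c) net 98−2=96 ≥ 95 — meets.
  Stage 1 is satisfied; the onus moves to the agency.
Stage 2 (agency, a preponderance, weight exceeds 50): (d) net 63−12=51 > 50 — meets; (e) 55 > 50 — meets.
  Stage 2 carried; the burden shifts to the contractor.
Stage 3 (contractor, a preponderance, weight exceeds 50): (f) 50 ≤ 50 — fails.
  The contractor does not carry Stage 3.
The analysis ends at Stage 3; the agency prevails.

stage 3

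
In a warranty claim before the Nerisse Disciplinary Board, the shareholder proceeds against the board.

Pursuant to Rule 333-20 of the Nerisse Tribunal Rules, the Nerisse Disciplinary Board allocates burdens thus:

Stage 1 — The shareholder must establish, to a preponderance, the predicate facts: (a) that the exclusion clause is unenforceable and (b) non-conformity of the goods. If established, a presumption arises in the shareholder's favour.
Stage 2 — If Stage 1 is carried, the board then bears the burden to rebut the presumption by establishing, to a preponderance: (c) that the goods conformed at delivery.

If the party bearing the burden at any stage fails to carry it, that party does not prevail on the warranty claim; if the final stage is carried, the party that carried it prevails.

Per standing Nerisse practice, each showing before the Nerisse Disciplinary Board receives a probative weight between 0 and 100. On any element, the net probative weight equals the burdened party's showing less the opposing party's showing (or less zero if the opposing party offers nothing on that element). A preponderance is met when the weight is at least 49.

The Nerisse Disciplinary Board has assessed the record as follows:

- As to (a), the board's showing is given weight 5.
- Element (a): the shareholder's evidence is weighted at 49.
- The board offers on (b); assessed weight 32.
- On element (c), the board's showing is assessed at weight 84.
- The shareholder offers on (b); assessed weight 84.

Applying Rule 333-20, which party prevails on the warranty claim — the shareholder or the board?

Stage 1 (shareholder, a preponderance, weight is at least 49): (a) net 49−5=44 < 49 — fails; (b) net 84−32=52 ≥ 49 — meets.
  Stage 1 not carried; the shareholder fails its burden.
So the board prevails.

board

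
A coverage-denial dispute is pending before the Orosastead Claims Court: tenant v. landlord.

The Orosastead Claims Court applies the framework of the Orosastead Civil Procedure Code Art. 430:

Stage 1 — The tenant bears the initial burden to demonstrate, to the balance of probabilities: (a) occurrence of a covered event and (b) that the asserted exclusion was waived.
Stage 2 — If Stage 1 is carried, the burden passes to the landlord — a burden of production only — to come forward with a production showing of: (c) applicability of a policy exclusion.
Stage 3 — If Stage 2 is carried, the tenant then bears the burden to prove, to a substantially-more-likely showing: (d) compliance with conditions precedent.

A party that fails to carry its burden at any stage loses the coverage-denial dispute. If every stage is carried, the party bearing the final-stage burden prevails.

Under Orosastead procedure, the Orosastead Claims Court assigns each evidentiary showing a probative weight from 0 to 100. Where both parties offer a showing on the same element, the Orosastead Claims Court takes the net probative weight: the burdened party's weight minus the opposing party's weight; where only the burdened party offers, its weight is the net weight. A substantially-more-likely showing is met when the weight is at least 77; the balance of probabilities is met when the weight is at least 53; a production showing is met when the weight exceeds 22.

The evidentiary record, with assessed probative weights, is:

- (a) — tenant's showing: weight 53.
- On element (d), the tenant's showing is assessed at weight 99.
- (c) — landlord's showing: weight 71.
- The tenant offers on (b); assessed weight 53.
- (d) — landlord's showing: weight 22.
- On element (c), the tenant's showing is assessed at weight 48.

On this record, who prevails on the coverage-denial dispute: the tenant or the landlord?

Stage 1 (tenant, the balance of probabilities, weight is at least 53): (a) 53 ≥ 53 — meets; (b) 53 ≥ 53 — meets.
  Stage 1 is satisfied; the onus moves to the landlord.
Stage 2 (landlord, a production showing, weight exceeds 22): (c) net 71−48=23 > 22 — meets.
  The landlord carries Stage 2; the tenant now bears the burden.
Stage 3 (tenant, a substantially-more-likely showing, weight is at least 77): (d) net 99−22=77 ≥ 77 — meets.
  The tenant carries the last stage.
Every stage carried; the tenant prevails.

tenant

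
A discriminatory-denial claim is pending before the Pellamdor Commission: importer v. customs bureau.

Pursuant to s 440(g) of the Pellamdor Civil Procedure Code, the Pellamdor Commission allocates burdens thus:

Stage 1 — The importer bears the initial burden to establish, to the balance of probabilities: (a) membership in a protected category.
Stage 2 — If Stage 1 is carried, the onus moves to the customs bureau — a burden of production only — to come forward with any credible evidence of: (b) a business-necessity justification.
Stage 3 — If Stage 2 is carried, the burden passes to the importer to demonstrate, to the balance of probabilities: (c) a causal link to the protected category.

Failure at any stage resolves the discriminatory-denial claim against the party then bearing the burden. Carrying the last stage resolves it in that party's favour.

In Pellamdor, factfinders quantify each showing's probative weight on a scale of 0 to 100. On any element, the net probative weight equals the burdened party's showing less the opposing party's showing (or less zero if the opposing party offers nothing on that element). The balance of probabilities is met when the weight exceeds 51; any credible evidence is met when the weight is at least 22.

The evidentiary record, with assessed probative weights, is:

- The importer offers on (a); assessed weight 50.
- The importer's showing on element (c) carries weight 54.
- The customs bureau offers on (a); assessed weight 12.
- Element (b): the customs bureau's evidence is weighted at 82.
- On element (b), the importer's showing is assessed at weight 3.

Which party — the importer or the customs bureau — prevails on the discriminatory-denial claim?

At Stage 1 the importer must meet the balance of probabilities (weight exceeds 51): on (a) the weight is 50 less the opposing 12 gives net 38, which does not exceed 51, so (a) does not meet the standard.
  The importer does not carry Stage 1.
The customs bureau prevails.

customs bureau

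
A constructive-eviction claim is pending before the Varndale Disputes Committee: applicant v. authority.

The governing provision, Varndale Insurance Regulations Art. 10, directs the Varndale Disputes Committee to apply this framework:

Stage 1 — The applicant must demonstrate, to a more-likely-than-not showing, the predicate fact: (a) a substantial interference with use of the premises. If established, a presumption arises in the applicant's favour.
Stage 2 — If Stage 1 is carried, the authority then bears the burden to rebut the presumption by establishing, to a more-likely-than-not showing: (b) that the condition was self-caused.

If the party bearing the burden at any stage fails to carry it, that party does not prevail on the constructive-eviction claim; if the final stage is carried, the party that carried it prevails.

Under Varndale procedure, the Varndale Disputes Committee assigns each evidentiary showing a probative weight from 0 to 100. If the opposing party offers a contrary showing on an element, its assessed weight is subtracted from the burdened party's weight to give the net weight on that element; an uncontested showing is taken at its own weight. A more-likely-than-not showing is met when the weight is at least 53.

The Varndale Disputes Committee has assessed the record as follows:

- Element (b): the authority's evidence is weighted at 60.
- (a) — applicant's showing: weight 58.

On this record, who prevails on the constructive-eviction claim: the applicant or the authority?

At Stage 1 the applicant must meet a more-likely-than-not showing (weight is at least 53): on (a) the weight is 58, ≥ 53, so (a) meets the standard.
  Stage 1 carried; the burden shifts to the authority.
At Stage 2 the authority must meet a more-likely-than-not showing (weight is at least 53): on (b) the weight is 60, ≥ 53, so (b) meets the standard.
  The authority carries the last stage.
All stages carried — the authority prevails.

authority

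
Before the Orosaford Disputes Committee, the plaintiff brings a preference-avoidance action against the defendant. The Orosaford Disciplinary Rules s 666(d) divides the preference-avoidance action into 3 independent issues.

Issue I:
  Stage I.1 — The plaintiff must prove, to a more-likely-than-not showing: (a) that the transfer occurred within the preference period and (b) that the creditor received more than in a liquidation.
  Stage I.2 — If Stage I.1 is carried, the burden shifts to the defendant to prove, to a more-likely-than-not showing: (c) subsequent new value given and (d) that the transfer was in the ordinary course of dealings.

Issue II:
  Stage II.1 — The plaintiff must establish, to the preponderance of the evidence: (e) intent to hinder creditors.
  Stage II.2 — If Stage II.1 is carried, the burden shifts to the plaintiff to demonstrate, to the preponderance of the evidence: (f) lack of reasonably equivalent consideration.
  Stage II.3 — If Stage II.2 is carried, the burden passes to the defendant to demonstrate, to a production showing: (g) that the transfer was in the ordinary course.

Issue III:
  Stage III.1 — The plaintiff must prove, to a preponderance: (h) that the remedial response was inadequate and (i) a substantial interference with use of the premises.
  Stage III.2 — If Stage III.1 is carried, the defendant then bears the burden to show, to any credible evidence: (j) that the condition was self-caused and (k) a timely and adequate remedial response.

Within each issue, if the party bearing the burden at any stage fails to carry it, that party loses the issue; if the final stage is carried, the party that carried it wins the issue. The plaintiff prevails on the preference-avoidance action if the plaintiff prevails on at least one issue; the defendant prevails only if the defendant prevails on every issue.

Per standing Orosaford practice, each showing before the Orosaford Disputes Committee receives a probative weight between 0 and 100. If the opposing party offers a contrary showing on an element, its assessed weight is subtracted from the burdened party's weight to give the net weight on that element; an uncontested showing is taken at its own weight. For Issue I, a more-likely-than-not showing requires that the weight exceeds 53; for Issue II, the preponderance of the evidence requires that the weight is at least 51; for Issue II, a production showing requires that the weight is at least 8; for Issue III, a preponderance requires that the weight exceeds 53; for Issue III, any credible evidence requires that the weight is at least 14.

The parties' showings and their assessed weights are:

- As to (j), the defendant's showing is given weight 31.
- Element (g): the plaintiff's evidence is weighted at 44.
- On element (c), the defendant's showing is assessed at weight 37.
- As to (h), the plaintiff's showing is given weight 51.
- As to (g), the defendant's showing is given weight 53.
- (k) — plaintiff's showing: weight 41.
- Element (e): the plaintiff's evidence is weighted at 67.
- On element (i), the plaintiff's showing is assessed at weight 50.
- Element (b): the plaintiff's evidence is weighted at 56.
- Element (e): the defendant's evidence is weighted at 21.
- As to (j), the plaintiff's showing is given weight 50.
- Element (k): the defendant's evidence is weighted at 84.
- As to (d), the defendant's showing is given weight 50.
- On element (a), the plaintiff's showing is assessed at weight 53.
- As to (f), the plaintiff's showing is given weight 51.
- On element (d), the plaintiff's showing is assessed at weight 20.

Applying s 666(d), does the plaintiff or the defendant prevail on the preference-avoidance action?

defendant

— Issue I —
Stage I.1 — burden on plaintiff; standard: a more-likely-than-not showing (weight exceeds 53).
    (a): 53 ≤ 53 [not met]
    (b): 56 > 53 [met]
  Not every element is met, so the plaintiff fails to carry Stage I.1.
The defendant prevails on this issue.
— Issue II —
At Stage II.1 the plaintiff must meet the preponderance of the evidence (weight is at least 51): on (e) the weight is 67 less the opposing 21 gives net 46, < 51, so (e) does not meet the standard.
  Not every element is met, so the plaintiff fails to carry Stage II.1.
The analysis ends at Stage II.1; the defendant prevails on this issue.
— Issue III —
Stage III.1 — burden on plaintiff; standard: a preponderance (weight exceeds 53).
    (h): 51 ≤ 53 [not met]
    (i): 50 ≤ 53 [not met]
  Stage III.1 not carried; the plaintiff fails its burden.
The defendant prevails on this issue.
Per-issue: Issue I → defendant; Issue II → defendant; Issue III → defendant. The plaintiff must prevail on at least one issue; overall, the defendant prevails.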